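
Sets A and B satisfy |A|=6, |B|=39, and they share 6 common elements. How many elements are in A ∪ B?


|A ∪ B| = |A| + |B| - |A ∩ B|
= 6 + 39 - 6
= 39

|A ∪ B| = 39


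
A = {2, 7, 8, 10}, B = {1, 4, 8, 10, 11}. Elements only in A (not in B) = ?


A = {2, 7, 8, 10}
B = {1, 4, 8, 10, 11}
Region: only in A (not in B)
Elements: {2, 7}

Elements only in A (not in B): {2, 7}


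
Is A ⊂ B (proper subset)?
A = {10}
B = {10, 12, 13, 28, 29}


A ⊂ B requires: A ⊆ B AND A ≠ B.
A ⊆ B? Yes
A = B? No
A ⊂ B: Yes (A is a proper subset of B)

Yes, A ⊂ B


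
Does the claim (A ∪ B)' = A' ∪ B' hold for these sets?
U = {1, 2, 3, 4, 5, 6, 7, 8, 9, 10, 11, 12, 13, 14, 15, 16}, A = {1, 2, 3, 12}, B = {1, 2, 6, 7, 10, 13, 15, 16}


LHS: A ∪ B = {1, 2, 3, 6, 7, 10, 12, 13, 15, 16}
(A ∪ B)' = U \ (A ∪ B) = {4, 5, 8, 9, 11, 14}
A' = {4, 5, 6, 7, 8, 9, 10, 11, 13, 14, 15, 16}, B' = {3, 4, 5, 8, 9, 11, 12, 14}
Claimed RHS: A' ∪ B' = {3, 4, 5, 6, 7, 8, 9, 10, 11, 12, 13, 14, 15, 16}
Identity is INVALID: LHS = {4, 5, 8, 9, 11, 14} but the RHS claimed here equals {3, 4, 5, 6, 7, 8, 9, 10, 11, 12, 13, 14, 15, 16}. The correct form is (A ∪ B)' = A' ∩ B'.

Identity is invalid: (A ∪ B)' = {4, 5, 8, 9, 11, 14} but A' ∪ B' = {3, 4, 5, 6, 7, 8, 9, 10, 11, 12, 13, 14, 15, 16}. The correct De Morgan law is (A ∪ B)' = A' ∩ B'.


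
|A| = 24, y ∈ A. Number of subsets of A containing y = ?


Subsets of A containing y correspond to subsets of A \ {y}, which has 23 elements.
Count = 2^(n-1) = 2^23
= 8388608

Number of subsets containing y = 8388608


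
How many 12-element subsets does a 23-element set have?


C(n,k) = n! / (k!(n-k)!)
C(23,12) = 23! / (12!11!)
= 1352078

C(23,12) = 1352078


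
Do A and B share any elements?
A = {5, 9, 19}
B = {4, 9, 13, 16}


Disjoint means A ∩ B = ∅.
A ∩ B = {9}
A ∩ B ≠ ∅, so A and B are NOT disjoint.

Yes — A and B share the element(s) of A ∩ B = {9}, so they are not disjoint


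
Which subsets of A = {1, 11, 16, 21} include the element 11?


A subset of A contains 11 iff the remaining 3 elements form any subset of A \ {11}.
Count: 2^(n-1) = 2^3 = 8
Subsets containing 11: {11}, {1, 11}, {11, 16}, {11, 21}, {1, 11, 16}, {1, 11, 21}, {11, 16, 21}, {1, 11, 16, 21}

Subsets containing 11 (8 total): {11}, {1, 11}, {11, 16}, {11, 21}, {1, 11, 16}, {1, 11, 21}, {11, 16, 21}, {1, 11, 16, 21}


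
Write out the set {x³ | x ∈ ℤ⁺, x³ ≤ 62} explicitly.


Checking each candidate:
Condition: positive perfect cubes ≤ 62
Result = {1, 8, 27}

{1, 8, 27}


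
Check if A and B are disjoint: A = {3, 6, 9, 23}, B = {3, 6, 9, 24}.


Disjoint means A ∩ B = ∅.
A ∩ B = {3, 6, 9}
A ∩ B ≠ ∅, so A and B are NOT disjoint.

No, A and B are not disjoint (A ∩ B = {3, 6, 9})


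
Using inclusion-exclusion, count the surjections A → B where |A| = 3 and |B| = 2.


n = |A| = 3, k = |B| = 2. Surjections via inclusion-exclusion:
S(n,k) = Σ(-1)^i × C(k,i) × (k-i)^n, i=0 to k
i=0: (-1)^0×C(2,0)×2^3 = 8
i=1: (-1)^1×C(2,1)×1^3 = -2
i=2: (-1)^2×C(2,2)×0^3 = 0
Total = 6

Number of surjections = 6


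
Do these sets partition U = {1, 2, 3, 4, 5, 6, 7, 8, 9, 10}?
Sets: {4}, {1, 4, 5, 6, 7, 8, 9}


A partition requires: (1) non-empty parts, (2) pairwise disjoint, (3) union = U
Parts: {4}, {1, 4, 5, 6, 7, 8, 9}
Union of parts: {1, 4, 5, 6, 7, 8, 9}
U = {1, 2, 3, 4, 5, 6, 7, 8, 9, 10}
All non-empty? True
Pairwise disjoint? False
Covers U? False

No, not a valid partition


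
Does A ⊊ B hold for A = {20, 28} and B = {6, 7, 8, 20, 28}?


A ⊂ B requires: A ⊆ B AND A ≠ B.
A ⊆ B? Yes
A = B? No
A ⊂ B: Yes (A is a proper subset of B)

Yes, A ⊂ B


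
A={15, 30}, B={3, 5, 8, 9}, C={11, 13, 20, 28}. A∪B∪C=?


A ∪ B = {3, 5, 8, 9, 15, 30}
(A ∪ B) ∪ C = {3, 5, 8, 9, 11, 13, 15, 20, 28, 30}

A ∪ B ∪ C = {3, 5, 8, 9, 11, 13, 15, 20, 28, 30}


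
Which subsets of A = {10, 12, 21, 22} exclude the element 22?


A subset of A that omits 22 is a subset of A \ {22}, so there are 2^(n-1) = 2^3 = 8 of them.
Subsets excluding 22: ∅, {10}, {12}, {21}, {10, 12}, {10, 21}, {12, 21}, {10, 12, 21}

Subsets excluding 22 (8 total): ∅, {10}, {12}, {21}, {10, 12}, {10, 21}, {12, 21}, {10, 12, 21}


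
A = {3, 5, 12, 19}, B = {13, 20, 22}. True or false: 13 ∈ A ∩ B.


A = {3, 5, 12, 19}, B = {13, 20, 22}
A ∩ B = elements in both A and B
A ∩ B = ∅
Checking if 13 ∈ A ∩ B
13 is not in A ∩ B → False

13 ∉ A ∩ B


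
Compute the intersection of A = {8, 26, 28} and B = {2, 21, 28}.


A ∩ B = elements in both A and B
A = {8, 26, 28}
B = {2, 21, 28}
A ∩ B = {28}

A ∩ B = {28}


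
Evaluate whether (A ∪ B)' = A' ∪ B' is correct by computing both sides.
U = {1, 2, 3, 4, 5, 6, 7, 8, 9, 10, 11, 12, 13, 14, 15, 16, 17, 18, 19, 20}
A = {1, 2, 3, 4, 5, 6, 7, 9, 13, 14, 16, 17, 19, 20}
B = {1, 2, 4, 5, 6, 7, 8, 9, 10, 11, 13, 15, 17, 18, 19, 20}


LHS: A ∪ B = {1, 2, 3, 4, 5, 6, 7, 8, 9, 10, 11, 13, 14, 15, 16, 17, 18, 19, 20}
(A ∪ B)' = U \ (A ∪ B) = {12}
A' = {8, 10, 11, 12, 15, 18}, B' = {3, 12, 14, 16}
Claimed RHS: A' ∪ B' = {3, 8, 10, 11, 12, 14, 15, 16, 18}
Identity is INVALID: LHS = {12} but the RHS claimed here equals {3, 8, 10, 11, 12, 14, 15, 16, 18}. The correct form is (A ∪ B)' = A' ∩ B'.

Identity is invalid: (A ∪ B)' = {12} but A' ∪ B' = {3, 8, 10, 11, 12, 14, 15, 16, 18}. The correct De Morgan law is (A ∪ B)' = A' ∩ B'.


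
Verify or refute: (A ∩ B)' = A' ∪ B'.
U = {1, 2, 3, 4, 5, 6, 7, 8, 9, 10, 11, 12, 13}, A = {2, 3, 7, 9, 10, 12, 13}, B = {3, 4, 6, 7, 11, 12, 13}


LHS: A ∩ B = {3, 7, 12, 13}
(A ∩ B)' = U \ (A ∩ B) = {1, 2, 4, 5, 6, 8, 9, 10, 11}
A' = {1, 4, 5, 6, 8, 11}, B' = {1, 2, 5, 8, 9, 10}
Claimed RHS: A' ∪ B' = {1, 2, 4, 5, 6, 8, 9, 10, 11}
Identity is VALID: LHS = RHS = {1, 2, 4, 5, 6, 8, 9, 10, 11} ✓

Identity is valid. (A ∩ B)' = A' ∪ B' = {1, 2, 4, 5, 6, 8, 9, 10, 11}


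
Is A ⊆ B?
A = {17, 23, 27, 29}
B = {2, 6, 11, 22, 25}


A ⊆ B means every element of A is in B.
Elements in A not in B: {17, 23, 27, 29}
So A ⊄ B.

No, A ⊄ B


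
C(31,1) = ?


C(n,k) = n! / (k!(n-k)!)
C(31,1) = 31! / (1!30!)
= 31

C(31,1) = 31


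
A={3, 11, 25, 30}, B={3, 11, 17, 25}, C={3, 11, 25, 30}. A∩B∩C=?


A ∩ B = {3, 11, 25}
(A ∩ B) ∩ C = {3, 11, 25}

A ∩ B ∩ C = {3, 11, 25}


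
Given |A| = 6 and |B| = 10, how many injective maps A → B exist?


An injection sends each of |A| = 6 inputs to a distinct output in B.
# injections = |B|·(|B|-1)·…·(|B|-|A|+1) = 10! / (10 - 6)!
= 10 × 9 × 8 × 7 × 6 × 5
= 151200

Number of injections = 151200


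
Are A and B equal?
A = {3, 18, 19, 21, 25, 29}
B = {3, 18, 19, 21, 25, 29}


Two sets are equal iff they have exactly the same elements.
A = {3, 18, 19, 21, 25, 29}
B = {3, 18, 19, 21, 25, 29}
Same elements → A = B

Yes, A = B


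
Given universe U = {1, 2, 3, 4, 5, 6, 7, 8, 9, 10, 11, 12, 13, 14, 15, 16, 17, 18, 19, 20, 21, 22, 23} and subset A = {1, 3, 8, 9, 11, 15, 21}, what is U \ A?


Aᶜ = U \ A = elements in U but not in A
U = {1, 2, 3, 4, 5, 6, 7, 8, 9, 10, 11, 12, 13, 14, 15, 16, 17, 18, 19, 20, 21, 22, 23}
A = {1, 3, 8, 9, 11, 15, 21}
Aᶜ = {2, 4, 5, 6, 7, 10, 12, 13, 14, 16, 17, 18, 19, 20, 22, 23}

Aᶜ = {2, 4, 5, 6, 7, 10, 12, 13, 14, 16, 17, 18, 19, 20, 22, 23}


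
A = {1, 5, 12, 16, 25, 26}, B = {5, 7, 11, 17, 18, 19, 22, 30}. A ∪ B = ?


A ∪ B = all elements in A or B (or both)
A = {1, 5, 12, 16, 25, 26}
B = {5, 7, 11, 17, 18, 19, 22, 30}
A ∪ B = {1, 5, 7, 11, 12, 16, 17, 18, 19, 22, 25, 26, 30}

A ∪ B = {1, 5, 7, 11, 12, 16, 17, 18, 19, 22, 25, 26, 30}


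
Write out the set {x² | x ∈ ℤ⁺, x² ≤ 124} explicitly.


Checking each candidate:
Condition: positive perfect squares ≤ 124
Result = {1, 4, 9, 16, 25, 36, 49, 64, 81, 100, 121}

{1, 4, 9, 16, 25, 36, 49, 64, 81, 100, 121}


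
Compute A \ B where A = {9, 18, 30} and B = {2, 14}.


A \ B = elements in A but not in B
A = {9, 18, 30}
B = {2, 14}
Remove from A any elements in B
A \ B = {9, 18, 30}

A \ B = {9, 18, 30}


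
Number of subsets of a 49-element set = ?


Number of subsets = 2^n
= 2^49
= 562949953421312

|P(A)| = 562949953421312


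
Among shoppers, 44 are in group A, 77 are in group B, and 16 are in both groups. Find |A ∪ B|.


|A ∪ B| = |A| + |B| - |A ∩ B|
= 44 + 77 - 16
= 105

|A ∪ B| = 105


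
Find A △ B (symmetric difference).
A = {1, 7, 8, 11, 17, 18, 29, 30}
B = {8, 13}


A △ B = (A \ B) ∪ (B \ A) = elements in exactly one of A or B
A \ B = {1, 7, 11, 17, 18, 29, 30}
B \ A = {13}
A △ B = {1, 7, 11, 13, 17, 18, 29, 30}

A △ B = {1, 7, 11, 13, 17, 18, 29, 30}


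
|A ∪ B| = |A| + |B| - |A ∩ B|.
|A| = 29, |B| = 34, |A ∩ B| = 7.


|A ∪ B| = |A| + |B| - |A ∩ B|
= 29 + 34 - 7
= 56

|A ∪ B| = 56


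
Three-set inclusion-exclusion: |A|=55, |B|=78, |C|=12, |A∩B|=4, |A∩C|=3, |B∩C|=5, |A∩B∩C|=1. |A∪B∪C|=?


|A∪B∪C| = |A|+|B|+|C| - |A∩B|-|A∩C|-|B∩C| + |A∩B∩C|
= 55+78+12 - 4-3-5 + 1
= 145 - 12 + 1
= 134

|A ∪ B ∪ C| = 134


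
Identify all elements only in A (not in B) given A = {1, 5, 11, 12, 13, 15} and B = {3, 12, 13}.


A = {1, 5, 11, 12, 13, 15}
B = {3, 12, 13}
Region: only in A (not in B)
Elements: {1, 5, 11, 15}

Elements only in A (not in B): {1, 5, 11, 15}


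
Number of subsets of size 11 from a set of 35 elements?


C(n,k) = n! / (k!(n-k)!)
C(35,11) = 35! / (11!24!)
= 417225900

C(35,11) = 417225900


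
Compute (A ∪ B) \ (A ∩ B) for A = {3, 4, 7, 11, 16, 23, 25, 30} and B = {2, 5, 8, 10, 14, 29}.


A △ B = (A \ B) ∪ (B \ A) = elements in exactly one of A or B
A \ B = {3, 4, 7, 11, 16, 23, 25, 30}
B \ A = {2, 5, 8, 10, 14, 29}
A △ B = {2, 3, 4, 5, 7, 8, 10, 11, 14, 16, 23, 25, 29, 30}

A △ B = {2, 3, 4, 5, 7, 8, 10, 11, 14, 16, 23, 25, 29, 30}


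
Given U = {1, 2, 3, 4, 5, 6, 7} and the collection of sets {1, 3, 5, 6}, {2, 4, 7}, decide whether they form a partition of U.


A partition requires: (1) non-empty parts, (2) pairwise disjoint, (3) union = U
Parts: {1, 3, 5, 6}, {2, 4, 7}
Union of parts: {1, 2, 3, 4, 5, 6, 7}
U = {1, 2, 3, 4, 5, 6, 7}
All non-empty? True
Pairwise disjoint? True
Covers U? True

Yes, valid partition


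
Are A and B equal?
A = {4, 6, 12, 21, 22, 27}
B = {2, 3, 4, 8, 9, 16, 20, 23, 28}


Two sets are equal iff they have exactly the same elements.
A = {4, 6, 12, 21, 22, 27}
B = {2, 3, 4, 8, 9, 16, 20, 23, 28}
Differences: {2, 3, 6, 8, 9, 12, 16, 20, 21, 22, 23, 27, 28}
A ≠ B

No, A ≠ B


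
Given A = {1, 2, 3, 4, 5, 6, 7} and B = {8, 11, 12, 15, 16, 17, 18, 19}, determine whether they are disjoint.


Disjoint means A ∩ B = ∅.
A ∩ B = ∅
A ∩ B = ∅, so A and B are disjoint.

Yes, A and B are disjoint


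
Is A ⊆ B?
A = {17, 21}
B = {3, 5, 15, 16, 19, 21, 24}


A ⊆ B means every element of A is in B.
Elements in A not in B: {17}
So A ⊄ B.

No, A ⊄ B


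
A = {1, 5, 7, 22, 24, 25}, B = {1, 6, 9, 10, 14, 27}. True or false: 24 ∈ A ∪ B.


A = {1, 5, 7, 22, 24, 25}, B = {1, 6, 9, 10, 14, 27}
A ∪ B = all elements in A or B
A ∪ B = {1, 5, 6, 7, 9, 10, 14, 22, 24, 25, 27}
Checking if 24 ∈ A ∪ B
24 is in A ∪ B → True

24 ∈ A ∪ B


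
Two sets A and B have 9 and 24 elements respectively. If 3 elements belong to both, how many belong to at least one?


|A ∪ B| = |A| + |B| - |A ∩ B|
= 9 + 24 - 3
= 30

|A ∪ B| = 30


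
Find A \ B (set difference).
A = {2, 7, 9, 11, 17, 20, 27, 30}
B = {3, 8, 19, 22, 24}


A \ B = elements in A but not in B
A = {2, 7, 9, 11, 17, 20, 27, 30}
B = {3, 8, 19, 22, 24}
Remove from A any elements in B
A \ B = {2, 7, 9, 11, 17, 20, 27, 30}

A \ B = {2, 7, 9, 11, 17, 20, 27, 30}


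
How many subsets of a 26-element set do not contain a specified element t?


Subsets of A avoiding t are subsets of A \ {t}, which has 25 elements.
Count = 2^(n-1) = 2^25
= 33554432

Number of subsets avoiding t = 33554432


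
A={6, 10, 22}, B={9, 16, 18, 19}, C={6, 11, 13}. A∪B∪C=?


A ∪ B = {6, 9, 10, 16, 18, 19, 22}
(A ∪ B) ∪ C = {6, 9, 10, 11, 13, 16, 18, 19, 22}

A ∪ B ∪ C = {6, 9, 10, 11, 13, 16, 18, 19, 22}


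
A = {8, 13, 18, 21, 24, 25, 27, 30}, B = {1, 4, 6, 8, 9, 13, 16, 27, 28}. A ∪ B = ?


A ∪ B = all elements in A or B (or both)
A = {8, 13, 18, 21, 24, 25, 27, 30}
B = {1, 4, 6, 8, 9, 13, 16, 27, 28}
A ∪ B = {1, 4, 6, 8, 9, 13, 16, 18, 21, 24, 25, 27, 28, 30}

A ∪ B = {1, 4, 6, 8, 9, 13, 16, 18, 21, 24, 25, 27, 28, 30}


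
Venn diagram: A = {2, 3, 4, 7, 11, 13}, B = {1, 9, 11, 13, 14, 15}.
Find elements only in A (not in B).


A = {2, 3, 4, 7, 11, 13}
B = {1, 9, 11, 13, 14, 15}
Region: only in A (not in B)
Elements: {2, 3, 4, 7}

Elements only in A (not in B): {2, 3, 4, 7}


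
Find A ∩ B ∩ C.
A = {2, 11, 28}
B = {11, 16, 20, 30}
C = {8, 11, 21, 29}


A ∩ B = {11}
(A ∩ B) ∩ C = {11}

A ∩ B ∩ C = {11}


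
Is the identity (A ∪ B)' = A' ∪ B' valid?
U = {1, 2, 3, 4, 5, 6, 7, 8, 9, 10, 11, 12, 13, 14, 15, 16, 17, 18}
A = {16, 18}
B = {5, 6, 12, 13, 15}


LHS: A ∪ B = {5, 6, 12, 13, 15, 16, 18}
(A ∪ B)' = U \ (A ∪ B) = {1, 2, 3, 4, 7, 8, 9, 10, 11, 14, 17}
A' = {1, 2, 3, 4, 5, 6, 7, 8, 9, 10, 11, 12, 13, 14, 15, 17}, B' = {1, 2, 3, 4, 7, 8, 9, 10, 11, 14, 16, 17, 18}
Claimed RHS: A' ∪ B' = {1, 2, 3, 4, 5, 6, 7, 8, 9, 10, 11, 12, 13, 14, 15, 16, 17, 18}
Identity is INVALID: LHS = {1, 2, 3, 4, 7, 8, 9, 10, 11, 14, 17} but the RHS claimed here equals {1, 2, 3, 4, 5, 6, 7, 8, 9, 10, 11, 12, 13, 14, 15, 16, 17, 18}. The correct form is (A ∪ B)' = A' ∩ B'.

Identity is invalid: (A ∪ B)' = {1, 2, 3, 4, 7, 8, 9, 10, 11, 14, 17} but A' ∪ B' = {1, 2, 3, 4, 5, 6, 7, 8, 9, 10, 11, 12, 13, 14, 15, 16, 17, 18}. The correct De Morgan law is (A ∪ B)' = A' ∩ B'.


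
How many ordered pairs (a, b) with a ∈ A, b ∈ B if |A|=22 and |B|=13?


|A × B| = |A| × |B|
= 22 × 13
= 286

|A × B| = 286


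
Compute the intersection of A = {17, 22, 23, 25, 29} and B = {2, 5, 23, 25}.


A ∩ B = elements in both A and B
A = {17, 22, 23, 25, 29}
B = {2, 5, 23, 25}
A ∩ B = {23, 25}

A ∩ B = {23, 25}


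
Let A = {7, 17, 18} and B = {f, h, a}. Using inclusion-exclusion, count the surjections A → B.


n = |A| = 3, k = |B| = 3. Surjections via inclusion-exclusion:
S(n,k) = Σ(-1)^i × C(k,i) × (k-i)^n, i=0 to k
i=0: (-1)^0×C(3,0)×3^3 = 27
i=1: (-1)^1×C(3,1)×2^3 = -24
i=2: (-1)^2×C(3,2)×1^3 = 3
i=3: (-1)^3×C(3,3)×0^3 = 0
Total = 6

Number of surjections = 6


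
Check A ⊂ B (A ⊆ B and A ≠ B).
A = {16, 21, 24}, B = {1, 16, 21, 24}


A ⊂ B requires: A ⊆ B AND A ≠ B.
A ⊆ B? Yes
A = B? No
A ⊂ B: Yes (A is a proper subset of B)

Yes, A ⊂ B


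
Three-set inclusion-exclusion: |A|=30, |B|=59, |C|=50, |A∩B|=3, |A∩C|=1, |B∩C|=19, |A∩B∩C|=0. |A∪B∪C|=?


|A∪B∪C| = |A|+|B|+|C| - |A∩B|-|A∩C|-|B∩C| + |A∩B∩C|
= 30+59+50 - 3-1-19 + 0
= 139 - 23 + 0
= 116

|A ∪ B ∪ C| = 116


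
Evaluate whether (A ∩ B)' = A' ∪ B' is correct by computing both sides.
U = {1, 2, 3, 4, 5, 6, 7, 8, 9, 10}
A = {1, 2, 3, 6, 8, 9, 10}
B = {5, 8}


LHS: A ∩ B = {8}
(A ∩ B)' = U \ (A ∩ B) = {1, 2, 3, 4, 5, 6, 7, 9, 10}
A' = {4, 5, 7}, B' = {1, 2, 3, 4, 6, 7, 9, 10}
Claimed RHS: A' ∪ B' = {1, 2, 3, 4, 5, 6, 7, 9, 10}
Identity is VALID: LHS = RHS = {1, 2, 3, 4, 5, 6, 7, 9, 10} ✓

Identity is valid. (A ∩ B)' = A' ∪ B' = {1, 2, 3, 4, 5, 6, 7, 9, 10}


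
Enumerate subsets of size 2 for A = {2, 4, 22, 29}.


|A| = 4, so A has C(4,2) = 6 subsets of size 2.
Enumerate by choosing 2 elements from A at a time:
{2, 4}, {2, 22}, {2, 29}, {4, 22}, {4, 29}, {22, 29}

2-element subsets (6 total): {2, 4}, {2, 22}, {2, 29}, {4, 22}, {4, 29}, {22, 29}


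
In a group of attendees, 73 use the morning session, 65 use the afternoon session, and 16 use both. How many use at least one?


|A ∪ B| = |A| + |B| - |A ∩ B|
= 73 + 65 - 16
= 122

|A ∪ B| = 122


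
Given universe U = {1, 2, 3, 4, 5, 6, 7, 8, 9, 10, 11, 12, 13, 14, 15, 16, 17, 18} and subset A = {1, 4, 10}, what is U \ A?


Aᶜ = U \ A = elements in U but not in A
U = {1, 2, 3, 4, 5, 6, 7, 8, 9, 10, 11, 12, 13, 14, 15, 16, 17, 18}
A = {1, 4, 10}
Aᶜ = {2, 3, 5, 6, 7, 8, 9, 11, 12, 13, 14, 15, 16, 17, 18}

Aᶜ = {2, 3, 5, 6, 7, 8, 9, 11, 12, 13, 14, 15, 16, 17, 18}


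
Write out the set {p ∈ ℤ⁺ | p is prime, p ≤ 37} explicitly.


Checking each candidate:
Condition: primes ≤ 37
Result = {2, 3, 5, 7, 11, 13, 17, 19, 23, 29, 31, 37}

{2, 3, 5, 7, 11, 13, 17, 19, 23, 29, 31, 37}


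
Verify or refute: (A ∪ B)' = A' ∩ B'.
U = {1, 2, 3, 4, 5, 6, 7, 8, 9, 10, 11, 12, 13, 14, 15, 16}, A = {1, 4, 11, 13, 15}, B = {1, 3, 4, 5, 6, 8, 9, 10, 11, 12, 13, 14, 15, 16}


LHS: A ∪ B = {1, 3, 4, 5, 6, 8, 9, 10, 11, 12, 13, 14, 15, 16}
(A ∪ B)' = U \ (A ∪ B) = {2, 7}
A' = {2, 3, 5, 6, 7, 8, 9, 10, 12, 14, 16}, B' = {2, 7}
Claimed RHS: A' ∩ B' = {2, 7}
Identity is VALID: LHS = RHS = {2, 7} ✓

Identity is valid. (A ∪ B)' = A' ∩ B' = {2, 7}


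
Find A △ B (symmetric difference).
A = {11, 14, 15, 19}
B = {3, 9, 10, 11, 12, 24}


A △ B = (A \ B) ∪ (B \ A) = elements in exactly one of A or B
A \ B = {14, 15, 19}
B \ A = {3, 9, 10, 12, 24}
A △ B = {3, 9, 10, 12, 14, 15, 19, 24}

A △ B = {3, 9, 10, 12, 14, 15, 19, 24}


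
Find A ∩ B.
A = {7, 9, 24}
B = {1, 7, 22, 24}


A ∩ B = elements in both A and B
A = {7, 9, 24}
B = {1, 7, 22, 24}
A ∩ B = {7, 24}

A ∩ B = {7, 24}


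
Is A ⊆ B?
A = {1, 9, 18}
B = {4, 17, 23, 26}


A ⊆ B means every element of A is in B.
Elements in A not in B: {1, 9, 18}
So A ⊄ B.

No, A ⊄ B


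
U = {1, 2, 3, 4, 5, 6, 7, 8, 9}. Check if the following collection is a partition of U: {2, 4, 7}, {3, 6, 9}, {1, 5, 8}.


A partition requires: (1) non-empty parts, (2) pairwise disjoint, (3) union = U
Parts: {2, 4, 7}, {3, 6, 9}, {1, 5, 8}
Union of parts: {1, 2, 3, 4, 5, 6, 7, 8, 9}
U = {1, 2, 3, 4, 5, 6, 7, 8, 9}
All non-empty? True
Pairwise disjoint? True
Covers U? True

Yes, valid partition


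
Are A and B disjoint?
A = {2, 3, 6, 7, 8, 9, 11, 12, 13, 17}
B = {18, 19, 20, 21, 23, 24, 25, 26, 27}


Disjoint means A ∩ B = ∅.
A ∩ B = ∅
A ∩ B = ∅, so A and B are disjoint.

Yes, A and B are disjoint


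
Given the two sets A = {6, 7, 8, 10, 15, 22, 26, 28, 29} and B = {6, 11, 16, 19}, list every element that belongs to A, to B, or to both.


A ∪ B = all elements in A or B (or both)
A = {6, 7, 8, 10, 15, 22, 26, 28, 29}
B = {6, 11, 16, 19}
A ∪ B = {6, 7, 8, 10, 11, 15, 16, 19, 22, 26, 28, 29}

A ∪ B = {6, 7, 8, 10, 11, 15, 16, 19, 22, 26, 28, 29}


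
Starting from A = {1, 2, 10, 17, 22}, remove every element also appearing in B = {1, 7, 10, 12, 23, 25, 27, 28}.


A \ B = elements in A but not in B
A = {1, 2, 10, 17, 22}
B = {1, 7, 10, 12, 23, 25, 27, 28}
Remove from A any elements in B
A \ B = {2, 17, 22}

A \ B = {2, 17, 22}


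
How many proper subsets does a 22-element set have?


Total subsets = 2^n = 2^22 = 4194304
Proper subsets exclude the set itself: 2^n - 1
= 4194304 - 1
= 4194303

Number of proper subsets = 4194303


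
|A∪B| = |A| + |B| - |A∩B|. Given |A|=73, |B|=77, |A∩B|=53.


|A ∪ B| = |A| + |B| - |A ∩ B|
= 73 + 77 - 53
= 97

|A ∪ B| = 97


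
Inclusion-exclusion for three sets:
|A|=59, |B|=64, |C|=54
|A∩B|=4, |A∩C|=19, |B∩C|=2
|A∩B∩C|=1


|A∪B∪C| = |A|+|B|+|C| - |A∩B|-|A∩C|-|B∩C| + |A∩B∩C|
= 59+64+54 - 4-19-2 + 1
= 177 - 25 + 1
= 153

|A ∪ B ∪ C| = 153


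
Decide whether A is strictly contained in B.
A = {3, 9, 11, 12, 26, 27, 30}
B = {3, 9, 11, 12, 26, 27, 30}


A ⊂ B requires: A ⊆ B AND A ≠ B.
A ⊆ B? Yes
A = B? Yes
A = B, so A is not a PROPER subset.

No, A is not a proper subset of B


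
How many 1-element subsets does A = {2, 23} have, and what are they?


|A| = 2, so A has C(2,1) = 2 subsets of size 1.
Enumerate by choosing 1 elements from A at a time:
{2}, {23}

1-element subsets (2 total): {2}, {23}


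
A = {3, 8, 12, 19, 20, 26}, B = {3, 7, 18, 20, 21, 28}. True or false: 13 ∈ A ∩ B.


A = {3, 8, 12, 19, 20, 26}, B = {3, 7, 18, 20, 21, 28}
A ∩ B = elements in both A and B
A ∩ B = {3, 20}
Checking if 13 ∈ A ∩ B
13 is not in A ∩ B → False

13 ∉ A ∩ B


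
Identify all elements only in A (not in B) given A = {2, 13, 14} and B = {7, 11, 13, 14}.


A = {2, 13, 14}
B = {7, 11, 13, 14}
Region: only in A (not in B)
Elements: {2}

Elements only in A (not in B): {2}


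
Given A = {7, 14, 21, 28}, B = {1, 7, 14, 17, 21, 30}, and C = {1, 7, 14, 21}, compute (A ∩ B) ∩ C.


A ∩ B = {7, 14, 21}
(A ∩ B) ∩ C = {7, 14, 21}

A ∩ B ∩ C = {7, 14, 21}


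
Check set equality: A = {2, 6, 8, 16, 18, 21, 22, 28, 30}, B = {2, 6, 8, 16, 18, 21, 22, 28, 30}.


Two sets are equal iff they have exactly the same elements.
A = {2, 6, 8, 16, 18, 21, 22, 28, 30}
B = {2, 6, 8, 16, 18, 21, 22, 28, 30}
Same elements → A = B

Yes, A = B


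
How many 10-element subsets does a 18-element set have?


C(n,k) = n! / (k!(n-k)!)
C(18,10) = 18! / (10!8!)
= 43758

C(18,10) = 43758


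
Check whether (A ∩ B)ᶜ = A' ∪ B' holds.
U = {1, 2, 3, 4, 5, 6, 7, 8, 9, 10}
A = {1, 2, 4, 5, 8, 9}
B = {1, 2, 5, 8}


LHS: A ∩ B = {1, 2, 5, 8}
(A ∩ B)' = U \ (A ∩ B) = {3, 4, 6, 7, 9, 10}
A' = {3, 6, 7, 10}, B' = {3, 4, 6, 7, 9, 10}
Claimed RHS: A' ∪ B' = {3, 4, 6, 7, 9, 10}
Identity is VALID: LHS = RHS = {3, 4, 6, 7, 9, 10} ✓

Identity is valid. (A ∩ B)' = A' ∪ B' = {3, 4, 6, 7, 9, 10}


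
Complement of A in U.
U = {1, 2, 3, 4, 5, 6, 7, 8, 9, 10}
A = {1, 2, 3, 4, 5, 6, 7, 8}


Aᶜ = U \ A = elements in U but not in A
U = {1, 2, 3, 4, 5, 6, 7, 8, 9, 10}
A = {1, 2, 3, 4, 5, 6, 7, 8}
Aᶜ = {9, 10}

Aᶜ = {9, 10}


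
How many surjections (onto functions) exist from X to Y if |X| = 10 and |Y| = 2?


n = |X| = 10, k = |Y| = 2. Surjections via inclusion-exclusion:
S(n,k) = Σ(-1)^i × C(k,i) × (k-i)^n, i=0 to k
i=0: (-1)^0×C(2,0)×2^10 = 1024
i=1: (-1)^1×C(2,1)×1^10 = -2
i=2: (-1)^2×C(2,2)×0^10 = 0
Total = 1022

Number of surjections = 1022


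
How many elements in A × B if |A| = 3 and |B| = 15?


|A × B| = |A| × |B|
= 3 × 15
= 45

|A × B| = 45


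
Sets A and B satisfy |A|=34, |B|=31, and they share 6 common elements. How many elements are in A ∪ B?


|A ∪ B| = |A| + |B| - |A ∩ B|
= 34 + 31 - 6
= 59

|A ∪ B| = 59


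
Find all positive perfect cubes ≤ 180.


Checking each candidate:
Condition: positive perfect cubes ≤ 180
Result = {1, 8, 27, 64, 125}

{1, 8, 27, 64, 125}


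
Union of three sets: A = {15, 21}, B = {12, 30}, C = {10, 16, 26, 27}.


A ∪ B = {12, 15, 21, 30}
(A ∪ B) ∪ C = {10, 12, 15, 16, 21, 26, 27, 30}

A ∪ B ∪ C = {10, 12, 15, 16, 21, 26, 27, 30}


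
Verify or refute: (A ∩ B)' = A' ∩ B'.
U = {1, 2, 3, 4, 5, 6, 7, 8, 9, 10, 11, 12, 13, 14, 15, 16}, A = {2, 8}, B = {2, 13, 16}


LHS: A ∩ B = {2}
(A ∩ B)' = U \ (A ∩ B) = {1, 3, 4, 5, 6, 7, 8, 9, 10, 11, 12, 13, 14, 15, 16}
A' = {1, 3, 4, 5, 6, 7, 9, 10, 11, 12, 13, 14, 15, 16}, B' = {1, 3, 4, 5, 6, 7, 8, 9, 10, 11, 12, 14, 15}
Claimed RHS: A' ∩ B' = {1, 3, 4, 5, 6, 7, 9, 10, 11, 12, 14, 15}
Identity is INVALID: LHS = {1, 3, 4, 5, 6, 7, 8, 9, 10, 11, 12, 13, 14, 15, 16} but the RHS claimed here equals {1, 3, 4, 5, 6, 7, 9, 10, 11, 12, 14, 15}. The correct form is (A ∩ B)' = A' ∪ B'.

Identity is invalid: (A ∩ B)' = {1, 3, 4, 5, 6, 7, 8, 9, 10, 11, 12, 13, 14, 15, 16} but A' ∩ B' = {1, 3, 4, 5, 6, 7, 9, 10, 11, 12, 14, 15}. The correct De Morgan law is (A ∩ B)' = A' ∪ B'.


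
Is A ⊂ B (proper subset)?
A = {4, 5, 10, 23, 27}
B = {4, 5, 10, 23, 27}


A ⊂ B requires: A ⊆ B AND A ≠ B.
A ⊆ B? Yes
A = B? Yes
A = B, so A is not a PROPER subset.

No, A is not a proper subset of B


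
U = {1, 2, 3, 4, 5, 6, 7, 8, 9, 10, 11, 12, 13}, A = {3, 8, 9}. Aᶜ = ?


Aᶜ = U \ A = elements in U but not in A
U = {1, 2, 3, 4, 5, 6, 7, 8, 9, 10, 11, 12, 13}
A = {3, 8, 9}
Aᶜ = {1, 2, 4, 5, 6, 7, 10, 11, 12, 13}

Aᶜ = {1, 2, 4, 5, 6, 7, 10, 11, 12, 13}


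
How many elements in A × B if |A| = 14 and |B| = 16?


|A × B| = |A| × |B|
= 14 × 16
= 224

|A × B| = 224


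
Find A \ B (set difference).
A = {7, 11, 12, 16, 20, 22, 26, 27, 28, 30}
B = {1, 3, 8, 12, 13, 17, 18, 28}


A \ B = elements in A but not in B
A = {7, 11, 12, 16, 20, 22, 26, 27, 28, 30}
B = {1, 3, 8, 12, 13, 17, 18, 28}
Remove from A any elements in B
A \ B = {7, 11, 16, 20, 22, 26, 27, 30}

A \ B = {7, 11, 16, 20, 22, 26, 27, 30}


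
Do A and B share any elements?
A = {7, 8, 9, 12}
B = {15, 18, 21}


Disjoint means A ∩ B = ∅.
A ∩ B = ∅
A ∩ B = ∅, so A and B are disjoint.

No — A and B share no elements (A ∩ B = ∅), so they are disjoint


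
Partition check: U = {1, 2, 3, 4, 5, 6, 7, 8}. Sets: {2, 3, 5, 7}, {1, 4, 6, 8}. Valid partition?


A partition requires: (1) non-empty parts, (2) pairwise disjoint, (3) union = U
Parts: {2, 3, 5, 7}, {1, 4, 6, 8}
Union of parts: {1, 2, 3, 4, 5, 6, 7, 8}
U = {1, 2, 3, 4, 5, 6, 7, 8}
All non-empty? True
Pairwise disjoint? True
Covers U? True

Yes, valid partition


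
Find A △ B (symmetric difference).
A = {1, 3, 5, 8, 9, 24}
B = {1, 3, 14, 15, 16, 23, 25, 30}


A △ B = (A \ B) ∪ (B \ A) = elements in exactly one of A or B
A \ B = {5, 8, 9, 24}
B \ A = {14, 15, 16, 23, 25, 30}
A △ B = {5, 8, 9, 14, 15, 16, 23, 24, 25, 30}

A △ B = {5, 8, 9, 14, 15, 16, 23, 24, 25, 30}


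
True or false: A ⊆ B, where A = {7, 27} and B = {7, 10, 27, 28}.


A ⊆ B means every element of A is in B.
All elements of A are in B.
So A ⊆ B.

Yes, A ⊆ B


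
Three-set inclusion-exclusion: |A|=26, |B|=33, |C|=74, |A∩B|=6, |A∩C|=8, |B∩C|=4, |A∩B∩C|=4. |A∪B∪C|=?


|A∪B∪C| = |A|+|B|+|C| - |A∩B|-|A∩C|-|B∩C| + |A∩B∩C|
= 26+33+74 - 6-8-4 + 4
= 133 - 18 + 4
= 119

|A ∪ B ∪ C| = 119


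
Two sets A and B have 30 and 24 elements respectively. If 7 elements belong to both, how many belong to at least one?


|A ∪ B| = |A| + |B| - |A ∩ B|
= 30 + 24 - 7
= 47

|A ∪ B| = 47


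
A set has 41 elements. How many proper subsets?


Total subsets = 2^n = 2^41 = 2199023255552
Proper subsets exclude the set itself: 2^n - 1
= 2199023255552 - 1
= 2199023255551

Number of proper subsets = 2199023255551


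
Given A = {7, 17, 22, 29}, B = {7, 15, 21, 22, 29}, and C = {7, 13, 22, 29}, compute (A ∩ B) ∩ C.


A ∩ B = {7, 22, 29}
(A ∩ B) ∩ C = {7, 22, 29}

A ∩ B ∩ C = {7, 22, 29}


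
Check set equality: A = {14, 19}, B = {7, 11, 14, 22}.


Two sets are equal iff they have exactly the same elements.
A = {14, 19}
B = {7, 11, 14, 22}
Differences: {7, 11, 19, 22}
A ≠ B

No, A ≠ B


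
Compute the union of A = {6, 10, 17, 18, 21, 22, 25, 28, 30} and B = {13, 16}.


A ∪ B = all elements in A or B (or both)
A = {6, 10, 17, 18, 21, 22, 25, 28, 30}
B = {13, 16}
A ∪ B = {6, 10, 13, 16, 17, 18, 21, 22, 25, 28, 30}

A ∪ B = {6, 10, 13, 16, 17, 18, 21, 22, 25, 28, 30}


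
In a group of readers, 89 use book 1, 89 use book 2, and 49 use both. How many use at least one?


|A ∪ B| = |A| + |B| - |A ∩ B|
= 89 + 89 - 49
= 129

|A ∪ B| = 129


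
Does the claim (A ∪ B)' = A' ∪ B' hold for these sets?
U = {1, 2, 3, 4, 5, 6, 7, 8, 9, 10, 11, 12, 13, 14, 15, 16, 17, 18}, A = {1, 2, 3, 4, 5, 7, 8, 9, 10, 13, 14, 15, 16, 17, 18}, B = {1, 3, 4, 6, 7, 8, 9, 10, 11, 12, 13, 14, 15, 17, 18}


LHS: A ∪ B = {1, 2, 3, 4, 5, 6, 7, 8, 9, 10, 11, 12, 13, 14, 15, 16, 17, 18}
(A ∪ B)' = U \ (A ∪ B) = ∅
A' = {6, 11, 12}, B' = {2, 5, 16}
Claimed RHS: A' ∪ B' = {2, 5, 6, 11, 12, 16}
Identity is INVALID: LHS = ∅ but the RHS claimed here equals {2, 5, 6, 11, 12, 16}. The correct form is (A ∪ B)' = A' ∩ B'.

Identity is invalid: (A ∪ B)' = ∅ but A' ∪ B' = {2, 5, 6, 11, 12, 16}. The correct De Morgan law is (A ∪ B)' = A' ∩ B'.


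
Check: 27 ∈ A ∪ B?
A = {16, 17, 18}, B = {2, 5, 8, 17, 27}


A = {16, 17, 18}, B = {2, 5, 8, 17, 27}
A ∪ B = all elements in A or B
A ∪ B = {2, 5, 8, 16, 17, 18, 27}
Checking if 27 ∈ A ∪ B
27 is in A ∪ B → True

27 ∈ A ∪ B


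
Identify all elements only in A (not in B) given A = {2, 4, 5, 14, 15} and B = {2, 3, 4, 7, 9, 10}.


A = {2, 4, 5, 14, 15}
B = {2, 3, 4, 7, 9, 10}
Region: only in A (not in B)
Elements: {5, 14, 15}

Elements only in A (not in B): {5, 14, 15}


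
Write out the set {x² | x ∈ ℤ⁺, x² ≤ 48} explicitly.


Checking each candidate:
Condition: positive perfect squares ≤ 48
Result = {1, 4, 9, 16, 25, 36}

{1, 4, 9, 16, 25, 36}


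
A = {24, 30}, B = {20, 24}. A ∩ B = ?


A ∩ B = elements in both A and B
A = {24, 30}
B = {20, 24}
A ∩ B = {24}

A ∩ B = {24}


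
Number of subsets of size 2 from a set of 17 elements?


C(n,k) = n! / (k!(n-k)!)
C(17,2) = 17! / (2!15!)
= 136

C(17,2) = 136


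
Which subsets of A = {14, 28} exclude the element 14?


A subset of A that omits 14 is a subset of A \ {14}, so there are 2^(n-1) = 2^1 = 2 of them.
Subsets excluding 14: ∅, {28}

Subsets excluding 14 (2 total): ∅, {28}


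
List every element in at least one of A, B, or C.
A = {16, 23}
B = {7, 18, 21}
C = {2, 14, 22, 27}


A ∪ B = {7, 16, 18, 21, 23}
(A ∪ B) ∪ C = {2, 7, 14, 16, 18, 21, 22, 23, 27}

A ∪ B ∪ C = {2, 7, 14, 16, 18, 21, 22, 23, 27}


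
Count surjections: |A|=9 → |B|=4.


n = |A| = 9, k = |B| = 4. Surjections via inclusion-exclusion:
S(n,k) = Σ(-1)^i × C(k,i) × (k-i)^n, i=0 to k
i=0: (-1)^0×C(4,0)×4^9 = 262144
i=1: (-1)^1×C(4,1)×3^9 = -78732
i=2: (-1)^2×C(4,2)×2^9 = 3072
i=3: (-1)^3×C(4,3)×1^9 = -4
i=4: (-1)^4×C(4,4)×0^9 = 0
Total = 186480

Number of surjections = 186480


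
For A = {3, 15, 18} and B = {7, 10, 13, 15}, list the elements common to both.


A ∩ B = elements in both A and B
A = {3, 15, 18}
B = {7, 10, 13, 15}
A ∩ B = {15}

A ∩ B = {15}


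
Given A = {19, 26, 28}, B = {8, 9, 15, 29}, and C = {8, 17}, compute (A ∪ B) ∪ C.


A ∪ B = {8, 9, 15, 19, 26, 28, 29}
(A ∪ B) ∪ C = {8, 9, 15, 17, 19, 26, 28, 29}

A ∪ B ∪ C = {8, 9, 15, 17, 19, 26, 28, 29}


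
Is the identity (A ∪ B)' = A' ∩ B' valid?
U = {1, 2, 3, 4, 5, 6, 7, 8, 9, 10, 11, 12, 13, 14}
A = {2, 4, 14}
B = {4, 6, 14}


LHS: A ∪ B = {2, 4, 6, 14}
(A ∪ B)' = U \ (A ∪ B) = {1, 3, 5, 7, 8, 9, 10, 11, 12, 13}
A' = {1, 3, 5, 6, 7, 8, 9, 10, 11, 12, 13}, B' = {1, 2, 3, 5, 7, 8, 9, 10, 11, 12, 13}
Claimed RHS: A' ∩ B' = {1, 3, 5, 7, 8, 9, 10, 11, 12, 13}
Identity is VALID: LHS = RHS = {1, 3, 5, 7, 8, 9, 10, 11, 12, 13} ✓

Identity is valid. (A ∪ B)' = A' ∩ B' = {1, 3, 5, 7, 8, 9, 10, 11, 12, 13}


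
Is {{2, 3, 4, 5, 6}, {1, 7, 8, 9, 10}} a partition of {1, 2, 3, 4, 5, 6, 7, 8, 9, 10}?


A partition requires: (1) non-empty parts, (2) pairwise disjoint, (3) union = U
Parts: {2, 3, 4, 5, 6}, {1, 7, 8, 9, 10}
Union of parts: {1, 2, 3, 4, 5, 6, 7, 8, 9, 10}
U = {1, 2, 3, 4, 5, 6, 7, 8, 9, 10}
All non-empty? True
Pairwise disjoint? True
Covers U? True

Yes, valid partition


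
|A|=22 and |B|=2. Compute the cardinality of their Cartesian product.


|A × B| = |A| × |B|
= 22 × 2
= 44

|A × B| = 44


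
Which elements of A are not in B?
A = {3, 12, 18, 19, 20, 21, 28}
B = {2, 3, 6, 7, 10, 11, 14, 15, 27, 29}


A \ B = elements in A but not in B
A = {3, 12, 18, 19, 20, 21, 28}
B = {2, 3, 6, 7, 10, 11, 14, 15, 27, 29}
Remove from A any elements in B
A \ B = {12, 18, 19, 20, 21, 28}

A \ B = {12, 18, 19, 20, 21, 28}


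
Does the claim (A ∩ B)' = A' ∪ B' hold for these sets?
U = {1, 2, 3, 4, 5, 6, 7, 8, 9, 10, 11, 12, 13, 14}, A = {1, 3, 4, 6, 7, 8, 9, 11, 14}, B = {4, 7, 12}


LHS: A ∩ B = {4, 7}
(A ∩ B)' = U \ (A ∩ B) = {1, 2, 3, 5, 6, 8, 9, 10, 11, 12, 13, 14}
A' = {2, 5, 10, 12, 13}, B' = {1, 2, 3, 5, 6, 8, 9, 10, 11, 13, 14}
Claimed RHS: A' ∪ B' = {1, 2, 3, 5, 6, 8, 9, 10, 11, 12, 13, 14}
Identity is VALID: LHS = RHS = {1, 2, 3, 5, 6, 8, 9, 10, 11, 12, 13, 14} ✓

Identity is valid. (A ∩ B)' = A' ∪ B' = {1, 2, 3, 5, 6, 8, 9, 10, 11, 12, 13, 14}


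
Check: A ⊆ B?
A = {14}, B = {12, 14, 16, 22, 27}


A ⊆ B means every element of A is in B.
All elements of A are in B.
So A ⊆ B.

Yes, A ⊆ B


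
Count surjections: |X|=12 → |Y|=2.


n = |X| = 12, k = |Y| = 2. Surjections via inclusion-exclusion:
S(n,k) = Σ(-1)^i × C(k,i) × (k-i)^n, i=0 to k
i=0: (-1)^0×C(2,0)×2^12 = 4096
i=1: (-1)^1×C(2,1)×1^12 = -2
i=2: (-1)^2×C(2,2)×0^12 = 0
Total = 4094

Number of surjections = 4094


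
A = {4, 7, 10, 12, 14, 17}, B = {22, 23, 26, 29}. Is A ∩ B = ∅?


Disjoint means A ∩ B = ∅.
A ∩ B = ∅
A ∩ B = ∅, so A and B are disjoint.

Yes, A and B are disjoint


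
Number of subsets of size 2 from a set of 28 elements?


C(n,k) = n! / (k!(n-k)!)
C(28,2) = 28! / (2!26!)
= 378

C(28,2) = 378


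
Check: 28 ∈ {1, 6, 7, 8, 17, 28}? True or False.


A = {1, 6, 7, 8, 17, 28}
Checking if 28 is in A
28 is in A → True

28 ∈ A


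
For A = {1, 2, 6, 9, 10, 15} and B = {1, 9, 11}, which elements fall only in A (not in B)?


A = {1, 2, 6, 9, 10, 15}
B = {1, 9, 11}
Region: only in A (not in B)
Elements: {2, 6, 10, 15}

Elements only in A (not in B): {2, 6, 10, 15}


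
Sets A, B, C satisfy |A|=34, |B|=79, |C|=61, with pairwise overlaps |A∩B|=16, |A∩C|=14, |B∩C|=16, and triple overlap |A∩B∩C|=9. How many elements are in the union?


|A∪B∪C| = |A|+|B|+|C| - |A∩B|-|A∩C|-|B∩C| + |A∩B∩C|
= 34+79+61 - 16-14-16 + 9
= 174 - 46 + 9
= 137

|A ∪ B ∪ C| = 137


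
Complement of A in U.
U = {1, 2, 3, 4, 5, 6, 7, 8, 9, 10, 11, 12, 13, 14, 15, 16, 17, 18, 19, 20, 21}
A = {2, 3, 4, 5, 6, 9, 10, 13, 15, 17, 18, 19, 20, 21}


Aᶜ = U \ A = elements in U but not in A
U = {1, 2, 3, 4, 5, 6, 7, 8, 9, 10, 11, 12, 13, 14, 15, 16, 17, 18, 19, 20, 21}
A = {2, 3, 4, 5, 6, 9, 10, 13, 15, 17, 18, 19, 20, 21}
Aᶜ = {1, 7, 8, 11, 12, 14, 16}

Aᶜ = {1, 7, 8, 11, 12, 14, 16}


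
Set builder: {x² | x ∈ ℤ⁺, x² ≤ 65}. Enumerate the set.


Checking each candidate:
Condition: positive perfect squares ≤ 65
Result = {1, 4, 9, 16, 25, 36, 49, 64}

{1, 4, 9, 16, 25, 36, 49, 64}


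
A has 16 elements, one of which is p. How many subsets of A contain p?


Subsets of A containing p correspond to subsets of A \ {p}, which has 15 elements.
Count = 2^(n-1) = 2^15
= 32768

Number of subsets containing p = 32768


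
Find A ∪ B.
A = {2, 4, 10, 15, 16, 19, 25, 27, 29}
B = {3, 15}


A ∪ B = all elements in A or B (or both)
A = {2, 4, 10, 15, 16, 19, 25, 27, 29}
B = {3, 15}
A ∪ B = {2, 3, 4, 10, 15, 16, 19, 25, 27, 29}

A ∪ B = {2, 3, 4, 10, 15, 16, 19, 25, 27, 29}


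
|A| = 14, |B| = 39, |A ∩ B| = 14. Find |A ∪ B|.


|A ∪ B| = |A| + |B| - |A ∩ B|
= 14 + 39 - 14
= 39

|A ∪ B| = 39


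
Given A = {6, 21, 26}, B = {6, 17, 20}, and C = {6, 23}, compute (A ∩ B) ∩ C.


A ∩ B = {6}
(A ∩ B) ∩ C = {6}

A ∩ B ∩ C = {6}


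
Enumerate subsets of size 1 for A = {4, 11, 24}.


|A| = 3, so A has C(3,1) = 3 subsets of size 1.
Enumerate by choosing 1 elements from A at a time:
{4}, {11}, {24}

1-element subsets (3 total): {4}, {11}, {24}


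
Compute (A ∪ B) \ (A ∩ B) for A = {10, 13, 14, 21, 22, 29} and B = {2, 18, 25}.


A △ B = (A \ B) ∪ (B \ A) = elements in exactly one of A or B
A \ B = {10, 13, 14, 21, 22, 29}
B \ A = {2, 18, 25}
A △ B = {2, 10, 13, 14, 18, 21, 22, 25, 29}

A △ B = {2, 10, 13, 14, 18, 21, 22, 25, 29}


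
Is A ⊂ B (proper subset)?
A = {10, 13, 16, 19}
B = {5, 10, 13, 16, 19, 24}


A ⊂ B requires: A ⊆ B AND A ≠ B.
A ⊆ B? Yes
A = B? No
A ⊂ B: Yes (A is a proper subset of B)

Yes, A ⊂ B


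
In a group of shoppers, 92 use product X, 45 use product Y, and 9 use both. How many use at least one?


|A ∪ B| = |A| + |B| - |A ∩ B|
= 92 + 45 - 9
= 128

|A ∪ B| = 128


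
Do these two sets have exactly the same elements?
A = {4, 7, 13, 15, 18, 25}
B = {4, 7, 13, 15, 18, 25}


Two sets are equal iff they have exactly the same elements.
A = {4, 7, 13, 15, 18, 25}
B = {4, 7, 13, 15, 18, 25}
Same elements → A = B

Yes, A = B


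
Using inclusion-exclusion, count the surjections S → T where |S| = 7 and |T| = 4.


n = |S| = 7, k = |T| = 4. Surjections via inclusion-exclusion:
S(n,k) = Σ(-1)^i × C(k,i) × (k-i)^n, i=0 to k
i=0: (-1)^0×C(4,0)×4^7 = 16384
i=1: (-1)^1×C(4,1)×3^7 = -8748
i=2: (-1)^2×C(4,2)×2^7 = 768
i=3: (-1)^3×C(4,3)×1^7 = -4
i=4: (-1)^4×C(4,4)×0^7 = 0
Total = 8400

Number of surjections = 8400


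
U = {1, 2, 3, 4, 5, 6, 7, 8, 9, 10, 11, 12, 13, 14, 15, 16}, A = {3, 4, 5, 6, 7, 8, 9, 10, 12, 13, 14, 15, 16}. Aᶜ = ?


Aᶜ = U \ A = elements in U but not in A
U = {1, 2, 3, 4, 5, 6, 7, 8, 9, 10, 11, 12, 13, 14, 15, 16}
A = {3, 4, 5, 6, 7, 8, 9, 10, 12, 13, 14, 15, 16}
Aᶜ = {1, 2, 11}

Aᶜ = {1, 2, 11}


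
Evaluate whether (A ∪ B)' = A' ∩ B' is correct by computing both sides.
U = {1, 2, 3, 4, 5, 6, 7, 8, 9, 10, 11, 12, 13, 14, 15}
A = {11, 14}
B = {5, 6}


LHS: A ∪ B = {5, 6, 11, 14}
(A ∪ B)' = U \ (A ∪ B) = {1, 2, 3, 4, 7, 8, 9, 10, 12, 13, 15}
A' = {1, 2, 3, 4, 5, 6, 7, 8, 9, 10, 12, 13, 15}, B' = {1, 2, 3, 4, 7, 8, 9, 10, 11, 12, 13, 14, 15}
Claimed RHS: A' ∩ B' = {1, 2, 3, 4, 7, 8, 9, 10, 12, 13, 15}
Identity is VALID: LHS = RHS = {1, 2, 3, 4, 7, 8, 9, 10, 12, 13, 15} ✓

Identity is valid. (A ∪ B)' = A' ∩ B' = {1, 2, 3, 4, 7, 8, 9, 10, 12, 13, 15}


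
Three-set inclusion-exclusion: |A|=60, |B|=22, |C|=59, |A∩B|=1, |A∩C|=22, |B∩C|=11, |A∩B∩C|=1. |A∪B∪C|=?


|A∪B∪C| = |A|+|B|+|C| - |A∩B|-|A∩C|-|B∩C| + |A∩B∩C|
= 60+22+59 - 1-22-11 + 1
= 141 - 34 + 1
= 108

|A ∪ B ∪ C| = 108


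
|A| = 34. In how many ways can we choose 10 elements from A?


C(n,k) = n! / (k!(n-k)!)
C(34,10) = 34! / (10!24!)
= 131128140

C(34,10) = 131128140


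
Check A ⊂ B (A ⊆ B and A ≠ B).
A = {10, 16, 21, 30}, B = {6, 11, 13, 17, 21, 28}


A ⊂ B requires: A ⊆ B AND A ≠ B.
A ⊆ B? No
A ⊄ B, so A is not a proper subset.

No, A is not a proper subset of B


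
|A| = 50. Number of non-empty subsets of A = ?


Total subsets = 2^n = 2^50 = 1125899906842624
Non-empty subsets exclude the empty set: 2^n - 1
= 1125899906842624 - 1
= 1125899906842623

Number of non-empty subsets = 1125899906842623


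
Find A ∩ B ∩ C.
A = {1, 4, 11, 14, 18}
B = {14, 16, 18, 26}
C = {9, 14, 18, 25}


A ∩ B = {14, 18}
(A ∩ B) ∩ C = {14, 18}

A ∩ B ∩ C = {14, 18}


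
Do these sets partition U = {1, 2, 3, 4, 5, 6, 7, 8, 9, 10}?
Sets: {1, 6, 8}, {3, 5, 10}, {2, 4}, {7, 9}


A partition requires: (1) non-empty parts, (2) pairwise disjoint, (3) union = U
Parts: {1, 6, 8}, {3, 5, 10}, {2, 4}, {7, 9}
Union of parts: {1, 2, 3, 4, 5, 6, 7, 8, 9, 10}
U = {1, 2, 3, 4, 5, 6, 7, 8, 9, 10}
All non-empty? True
Pairwise disjoint? True
Covers U? True

Yes, valid partition


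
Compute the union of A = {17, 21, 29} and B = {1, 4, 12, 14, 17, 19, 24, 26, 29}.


A ∪ B = all elements in A or B (or both)
A = {17, 21, 29}
B = {1, 4, 12, 14, 17, 19, 24, 26, 29}
A ∪ B = {1, 4, 12, 14, 17, 19, 21, 24, 26, 29}

A ∪ B = {1, 4, 12, 14, 17, 19, 21, 24, 26, 29}


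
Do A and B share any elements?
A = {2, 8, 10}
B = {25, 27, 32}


Disjoint means A ∩ B = ∅.
A ∩ B = ∅
A ∩ B = ∅, so A and B are disjoint.

No — A and B share no elements (A ∩ B = ∅), so they are disjoint


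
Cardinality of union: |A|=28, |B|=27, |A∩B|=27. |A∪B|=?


|A ∪ B| = |A| + |B| - |A ∩ B|
= 28 + 27 - 27
= 28

|A ∪ B| = 28
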